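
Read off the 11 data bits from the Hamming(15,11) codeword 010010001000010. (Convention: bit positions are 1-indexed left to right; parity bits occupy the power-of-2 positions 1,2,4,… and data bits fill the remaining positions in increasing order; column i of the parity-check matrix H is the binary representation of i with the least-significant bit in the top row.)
Parity bits occupy power-of-2 positions; data bits are at positions {3,5,6,7,9,10,11,12,13,14,15} (1-indexed).
Extract: c[3]=0 c[5]=1 c[6]=0 c[7]=0 c[9]=1 c[10]=0 c[11]=0 c[12]=0 c[13]=0 c[14]=1 c[15]=0
Data = 01001000010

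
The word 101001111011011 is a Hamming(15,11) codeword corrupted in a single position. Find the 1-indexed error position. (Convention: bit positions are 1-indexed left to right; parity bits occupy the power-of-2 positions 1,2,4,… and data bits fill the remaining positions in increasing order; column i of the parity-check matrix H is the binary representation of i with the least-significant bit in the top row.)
Syndrome s = H · r^T (mod 2), r = 101001111011011:
  s[0] = (101010101010101)·(101001111011011) mod 2 = 1+0+1+0+0+0+1+0+1+0+1+0+0+0+1 mod 2 = 0
  s[1] = (011001100110011)·(101001111011011) mod 2 = 0+0+1+0+0+1+1+0+0+0+1+0+0+1+1 mod 2 = 0
  s[2] = (000111100001111)·(101001111011011) mod 2 = 0+0+0+0+0+1+1+0+0+0+0+1+0+1+1 mod 2 = 1
  s[3] = (000000011111111)·(101001111011011) mod 2 = 0+0+0+0+0+0+0+1+1+0+1+1+0+1+1 mod 2 = 0
Syndrome = 0010
Column i of H is the binary representation of i, so the syndrome is the binary index of the flipped bit.
Read s = 0010 with s[0] as LSB: 0·2^0 + 0·2^1 + 1·2^2 + 0·2^3 = 4.
Error is at bit position 4.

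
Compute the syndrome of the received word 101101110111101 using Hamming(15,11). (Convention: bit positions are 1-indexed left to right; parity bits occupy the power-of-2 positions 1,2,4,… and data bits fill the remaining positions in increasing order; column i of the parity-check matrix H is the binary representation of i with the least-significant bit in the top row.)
Syndrome s = H · r^T (mod 2), r = 101101110111101:
  s[0] = (101010101010101)·(101101110111101) mod 2 = 1+0+1+0+0+0+1+0+0+0+1+0+1+0+1 mod 2 = 0
  s[1] = (011001100110011)·(101101110111101) mod 2 = 0+0+1+0+0+1+1+0+0+1+1+0+0+0+1 mod 2 = 0
  s[2] = (000111100001111)·(101101110111101) mod 2 = 0+0+0+1+0+1+1+0+0+0+0+1+1+0+1 mod 2 = 0
  s[3] = (000000011111111)·(101101110111101) mod 2 = 0+0+0+0+0+0+0+1+0+1+1+1+1+0+1 mod 2 = 0
Syndrome = 0000
s = 0: no error detected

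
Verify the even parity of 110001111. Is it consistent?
Sum of all bits: 1+1+0+0+0+1+1+1+1 = 6; 6 mod 2 = 0. Result is 0 → valid parity.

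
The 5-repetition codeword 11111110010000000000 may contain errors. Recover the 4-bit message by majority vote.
Split into 5-bit blocks and majority-vote each:
  block 1 = 11111: 5 ones, 0 zeros → 1
  block 2 = 11001: 3 ones, 2 zeros → 1
  block 3 = 00000: 0 ones, 5 zeros → 0
  block 4 = 00000: 0 ones, 5 zeros → 0
Decoded = 1100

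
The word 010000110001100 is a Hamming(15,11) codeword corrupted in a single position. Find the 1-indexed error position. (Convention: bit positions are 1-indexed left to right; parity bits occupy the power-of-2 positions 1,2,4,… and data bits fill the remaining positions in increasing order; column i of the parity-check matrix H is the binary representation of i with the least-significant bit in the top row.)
Syndrome s = H · r^T (mod 2), r = 010000110001100:
  s[0] = (101010101010101)·(010000110001100) mod 2 = 0+0+0+0+0+0+1+0+0+0+0+0+1+0+0 mod 2 = 0
  s[1] = (011001100110011)·(010000110001100) mod 2 = 0+1+0+0+0+0+1+0+0+0+0+0+0+0+0 mod 2 = 0
  s[2] = (000111100001111)·(010000110001100) mod 2 = 0+0+0+0+0+0+1+0+0+0+0+1+1+0+0 mod 2 = 1
  s[3] = (000000011111111)·(010000110001100) mod 2 = 0+0+0+0+0+0+0+1+0+0+0+1+1+0+0 mod 2 = 1
Syndrome = 0011
Column i of H is the binary representation of i, so the syndrome is the binary index of the flipped bit.
Read s = 0011 with s[0] as LSB: 0·2^0 + 0·2^1 + 1·2^2 + 1·2^3 = 12.
Error is at bit position 12.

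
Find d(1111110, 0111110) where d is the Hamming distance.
XOR = 1000000, count of 1s = 1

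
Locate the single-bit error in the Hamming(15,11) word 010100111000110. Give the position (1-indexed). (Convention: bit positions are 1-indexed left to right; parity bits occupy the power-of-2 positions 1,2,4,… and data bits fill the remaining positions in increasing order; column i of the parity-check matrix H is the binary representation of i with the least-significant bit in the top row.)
Syndrome s = H · r^T (mod 2), r = 010100111000110:
  s[0] = (101010101010101)·(010100111000110) mod 2 = 0+0+0+0+0+0+1+0+1+0+0+0+1+0+0 mod 2 = 1
  s[1] = (011001100110011)·(010100111000110) mod 2 = 0+1+0+0+0+0+1+0+0+0+0+0+0+1+0 mod 2 = 1
  s[2] = (000111100001111)·(010100111000110) mod 2 = 0+0+0+1+0+0+1+0+0+0+0+0+1+1+0 mod 2 = 0
  s[3] = (000000011111111)·(010100111000110) mod 2 = 0+0+0+0+0+0+0+1+1+0+0+0+1+1+0 mod 2 = 0
Syndrome = 1100
Column i of H is the binary representation of i, so the syndrome is the binary index of the flipped bit.
Read s = 1100 with s[0] as LSB: 1·2^0 + 1·2^1 + 0·2^2 + 0·2^3 = 3.
Error is at bit position 3.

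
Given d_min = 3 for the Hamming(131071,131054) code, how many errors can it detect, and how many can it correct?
Detection only: up to d_min − 1 = 2 errors.
Correction: up to ⌊(d_min − 1)/2⌋ = ⌊2/2⌋ = 1 errors.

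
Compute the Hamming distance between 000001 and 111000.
XOR = 111001, count of 1s = 4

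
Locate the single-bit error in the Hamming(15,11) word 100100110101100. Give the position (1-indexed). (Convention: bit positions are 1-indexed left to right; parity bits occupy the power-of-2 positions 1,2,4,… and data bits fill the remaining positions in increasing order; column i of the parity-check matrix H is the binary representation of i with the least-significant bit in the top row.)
Syndrome s = H · r^T (mod 2), r = 100100110101100:
  s[0] = (101010101010101)·(100100110101100) mod 2 = 1+0+0+0+0+0+1+0+0+0+0+0+1+0+0 mod 2 = 1
  s[1] = (011001100110011)·(100100110101100) mod 2 = 0+0+0+0+0+0+1+0+0+1+0+0+0+0+0 mod 2 = 0
  s[2] = (000111100001111)·(100100110101100) mod 2 = 0+0+0+1+0+0+1+0+0+0+0+1+1+0+0 mod 2 = 0
  s[3] = (000000011111111)·(100100110101100) mod 2 = 0+0+0+0+0+0+0+1+0+1+0+1+1+0+0 mod 2 = 0
Syndrome = 1000
Column i of H is the binary representation of i, so the syndrome is the binary index of the flipped bit.
Read s = 1000 with s[0] as LSB: 1·2^0 + 0·2^1 + 0·2^2 + 0·2^3 = 1.
Error is at bit position 1.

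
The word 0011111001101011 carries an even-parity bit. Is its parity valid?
Sum of all bits: 0+0+1+1+1+1+1+0+0+1+1+0+1+0+1+1 = 10; 10 mod 2 = 0. Result is 0 → valid parity.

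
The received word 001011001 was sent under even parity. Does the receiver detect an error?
Sum of received bits: 0+0+1+0+1+1+0+0+1 = 4; 4 mod 2 = 0. Result is 0 → no error detected.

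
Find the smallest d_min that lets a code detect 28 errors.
Detecting e errors requires d_min ≥ e + 1 = 28 + 1 = 29.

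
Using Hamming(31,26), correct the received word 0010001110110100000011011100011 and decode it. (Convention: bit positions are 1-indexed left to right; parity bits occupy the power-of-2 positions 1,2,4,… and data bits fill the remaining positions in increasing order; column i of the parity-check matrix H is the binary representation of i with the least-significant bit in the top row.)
Syndrome s = H · r^T (mod 2), r = 0010001110110100000011011100011:
  s[0] = (1010101010101010101010101010101)·(0010001110110100000011011100011) mod 2 = 0+0+1+0+0+0+1+0+1+0+1+0+0+0+0+0+0+0+0+0+1+0+0+0+1+0+0+0+0+0+1 mod 2 = 1
  s[1] = (0110011001100110011001100110011)·(0010001110110100000011011100011) mod 2 = 0+0+1+0+0+0+1+0+0+0+1+0+0+1+0+0+0+0+0+0+0+1+0+0+0+1+0+0+0+1+1 mod 2 = 0
  s[2] = (0001111000011110000111100001111)·(0010001110110100000011011100011) mod 2 = 0+0+0+0+0+0+1+0+0+0+0+1+0+1+0+0+0+0+0+0+1+1+0+0+0+0+0+0+0+1+1 mod 2 = 1
  s[3] = (0000000111111110000000011111111)·(0010001110110100000011011100011) mod 2 = 0+0+0+0+0+0+0+1+1+0+1+1+0+1+0+0+0+0+0+0+0+0+0+1+1+1+0+0+0+1+1 mod 2 = 0
  s[4] = (0000000000000001111111111111111)·(0010001110110100000011011100011) mod 2 = 0+0+0+0+0+0+0+0+0+0+0+0+0+0+0+0+0+0+0+0+1+1+0+1+1+1+0+0+0+1+1 mod 2 = 1
Syndrome = 10101
Column 21 of H equals this syndrome → error at bit 21 (1-indexed).
Flip bit 21: 0010001110110100000011011100011 → 0010001110110100000001011100011
Extract data bits at positions {3,5,6,7,9,10,11,12,13,14,15,17,18,19,20,21,22,23,24,25,26,27,28,29,30,31}: 10011011010000001011100011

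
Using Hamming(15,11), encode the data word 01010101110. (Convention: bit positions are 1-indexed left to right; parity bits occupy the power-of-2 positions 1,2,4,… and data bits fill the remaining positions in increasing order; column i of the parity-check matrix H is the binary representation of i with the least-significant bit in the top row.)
Codeword c = d · G (mod 2), d = 01010101110:
  c[0] = d·G[:,0] = (01010101110)·(11011010101) mod 2 = 0+1+0+1+0+0+0+0+1+0+0 mod 2 = 1
  c[1] = d·G[:,1] = (01010101110)·(10110110011) mod 2 = 0+0+0+1+0+1+0+0+0+1+0 mod 2 = 1
  c[2] = d·G[:,2] = (01010101110)·(10000000000) mod 2 = 0+0+0+0+0+0+0+0+0+0+0 mod 2 = 0
  c[3] = d·G[:,3] = (01010101110)·(01110001111) mod 2 = 0+1+0+1+0+0+0+1+1+1+0 mod 2 = 1
  c[4] = d·G[:,4] = (01010101110)·(01000000000) mod 2 = 0+1+0+0+0+0+0+0+0+0+0 mod 2 = 1
  c[5] = d·G[:,5] = (01010101110)·(00100000000) mod 2 = 0+0+0+0+0+0+0+0+0+0+0 mod 2 = 0
  c[6] = d·G[:,6] = (01010101110)·(00010000000) mod 2 = 0+0+0+1+0+0+0+0+0+0+0 mod 2 = 1
  c[7] = d·G[:,7] = (01010101110)·(00001111111) mod 2 = 0+0+0+0+0+1+0+1+1+1+0 mod 2 = 0
  c[8] = d·G[:,8] = (01010101110)·(00001000000) mod 2 = 0+0+0+0+0+0+0+0+0+0+0 mod 2 = 0
  c[9] = d·G[:,9] = (01010101110)·(00000100000) mod 2 = 0+0+0+0+0+1+0+0+0+0+0 mod 2 = 1
  c[10] = d·G[:,10] = (01010101110)·(00000010000) mod 2 = 0+0+0+0+0+0+0+0+0+0+0 mod 2 = 0
  c[11] = d·G[:,11] = (01010101110)·(00000001000) mod 2 = 0+0+0+0+0+0+0+1+0+0+0 mod 2 = 1
  c[12] = d·G[:,12] = (01010101110)·(00000000100) mod 2 = 0+0+0+0+0+0+0+0+1+0+0 mod 2 = 1
  c[13] = d·G[:,13] = (01010101110)·(00000000010) mod 2 = 0+0+0+0+0+0+0+0+0+1+0 mod 2 = 1
  c[14] = d·G[:,14] = (01010101110)·(00000000001) mod 2 = 0+0+0+0+0+0+0+0+0+0+0 mod 2 = 0
Codeword = 110110100101110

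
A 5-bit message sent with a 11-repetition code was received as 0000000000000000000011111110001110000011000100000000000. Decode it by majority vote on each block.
Split into 11-bit blocks and majority-vote each:
  block 1 = 00000000000: 0 ones, 11 zeros → 0
  block 2 = 00000000011: 2 ones, 9 zeros → 0
  block 3 = 11111000111: 8 ones, 3 zeros → 1
  block 4 = 00000110001: 3 ones, 8 zeros → 0
  block 5 = 00000000000: 0 ones, 11 zeros → 0
Decoded = 00100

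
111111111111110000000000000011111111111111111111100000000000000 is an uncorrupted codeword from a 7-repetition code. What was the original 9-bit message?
Split into 7-bit blocks: 1111111 1111111 0000000 0000000 1111111 1111111 1111111 0000000 0000000
Data = 110011100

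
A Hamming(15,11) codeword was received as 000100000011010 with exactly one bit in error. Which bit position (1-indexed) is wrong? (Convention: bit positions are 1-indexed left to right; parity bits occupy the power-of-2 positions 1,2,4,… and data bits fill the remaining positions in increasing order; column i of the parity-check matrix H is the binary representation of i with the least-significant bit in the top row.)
Syndrome s = H · r^T (mod 2), r = 000100000011010:
  s[0] = (101010101010101)·(000100000011010) mod 2 = 0+0+0+0+0+0+0+0+0+0+1+0+0+0+0 mod 2 = 1
  s[1] = (011001100110011)·(000100000011010) mod 2 = 0+0+0+0+0+0+0+0+0+0+1+0+0+1+0 mod 2 = 0
  s[2] = (000111100001111)·(000100000011010) mod 2 = 0+0+0+1+0+0+0+0+0+0+0+1+0+1+0 mod 2 = 1
  s[3] = (000000011111111)·(000100000011010) mod 2 = 0+0+0+0+0+0+0+0+0+0+1+1+0+1+0 mod 2 = 1
Syndrome = 1011
Column i of H is the binary representation of i, so the syndrome is the binary index of the flipped bit.
Read s = 1011 with s[0] as LSB: 1·2^0 + 0·2^1 + 1·2^2 + 1·2^3 = 13.
Error is at bit position 13.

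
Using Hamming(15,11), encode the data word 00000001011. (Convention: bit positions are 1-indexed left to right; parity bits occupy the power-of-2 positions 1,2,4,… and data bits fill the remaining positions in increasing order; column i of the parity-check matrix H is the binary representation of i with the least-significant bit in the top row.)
Codeword c = d · G (mod 2), d = 00000001011:
  c[0] = d·G[:,0] = (00000001011)·(11011010101) mod 2 = 0+0+0+0+0+0+0+0+0+0+1 mod 2 = 1
  c[1] = d·G[:,1] = (00000001011)·(10110110011) mod 2 = 0+0+0+0+0+0+0+0+0+1+1 mod 2 = 0
  c[2] = d·G[:,2] = (00000001011)·(10000000000) mod 2 = 0+0+0+0+0+0+0+0+0+0+0 mod 2 = 0
  c[3] = d·G[:,3] = (00000001011)·(01110001111) mod 2 = 0+0+0+0+0+0+0+1+0+1+1 mod 2 = 1
  c[4] = d·G[:,4] = (00000001011)·(01000000000) mod 2 = 0+0+0+0+0+0+0+0+0+0+0 mod 2 = 0
  c[5] = d·G[:,5] = (00000001011)·(00100000000) mod 2 = 0+0+0+0+0+0+0+0+0+0+0 mod 2 = 0
  c[6] = d·G[:,6] = (00000001011)·(00010000000) mod 2 = 0+0+0+0+0+0+0+0+0+0+0 mod 2 = 0
  c[7] = d·G[:,7] = (00000001011)·(00001111111) mod 2 = 0+0+0+0+0+0+0+1+0+1+1 mod 2 = 1
  c[8] = d·G[:,8] = (00000001011)·(00001000000) mod 2 = 0+0+0+0+0+0+0+0+0+0+0 mod 2 = 0
  c[9] = d·G[:,9] = (00000001011)·(00000100000) mod 2 = 0+0+0+0+0+0+0+0+0+0+0 mod 2 = 0
  c[10] = d·G[:,10] = (00000001011)·(00000010000) mod 2 = 0+0+0+0+0+0+0+0+0+0+0 mod 2 = 0
  c[11] = d·G[:,11] = (00000001011)·(00000001000) mod 2 = 0+0+0+0+0+0+0+1+0+0+0 mod 2 = 1
  c[12] = d·G[:,12] = (00000001011)·(00000000100) mod 2 = 0+0+0+0+0+0+0+0+0+0+0 mod 2 = 0
  c[13] = d·G[:,13] = (00000001011)·(00000000010) mod 2 = 0+0+0+0+0+0+0+0+0+1+0 mod 2 = 1
  c[14] = d·G[:,14] = (00000001011)·(00000000001) mod 2 = 0+0+0+0+0+0+0+0+0+0+1 mod 2 = 1
Codeword = 100100010001011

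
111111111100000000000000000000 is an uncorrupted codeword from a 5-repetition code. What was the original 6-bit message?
Split into 5-bit blocks: 11111 11111 00000 00000 00000 00000
Data = 110000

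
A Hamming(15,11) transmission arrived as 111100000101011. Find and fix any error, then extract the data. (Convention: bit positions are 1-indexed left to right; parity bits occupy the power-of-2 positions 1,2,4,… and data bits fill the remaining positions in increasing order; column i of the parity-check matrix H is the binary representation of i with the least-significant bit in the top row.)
Syndrome s = H · r^T (mod 2), r = 111100000101011:
  s[0] = (101010101010101)·(111100000101011) mod 2 = 1+0+1+0+0+0+0+0+0+0+0+0+0+0+1 mod 2 = 1
  s[1] = (011001100110011)·(111100000101011) mod 2 = 0+1+1+0+0+0+0+0+0+1+0+0+0+1+1 mod 2 = 1
  s[2] = (000111100001111)·(111100000101011) mod 2 = 0+0+0+1+0+0+0+0+0+0+0+1+0+1+1 mod 2 = 0
  s[3] = (000000011111111)·(111100000101011) mod 2 = 0+0+0+0+0+0+0+0+0+1+0+1+0+1+1 mod 2 = 0
Syndrome = 1100
Column 3 of H equals this syndrome → error at bit 3 (1-indexed).
Flip bit 3: 111100000101011 → 110100000101011
Extract data bits at positions {3,5,6,7,9,10,11,12,13,14,15}: 00000101011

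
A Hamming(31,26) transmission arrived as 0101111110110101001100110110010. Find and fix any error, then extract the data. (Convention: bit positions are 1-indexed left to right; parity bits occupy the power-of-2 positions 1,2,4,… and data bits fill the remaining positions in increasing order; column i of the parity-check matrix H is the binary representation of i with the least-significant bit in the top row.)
Syndrome s = H · r^T (mod 2), r = 0101111110110101001100110110010:
  s[0] = (1010101010101010101010101010101)·(0101111110110101001100110110010) mod 2 = 0+0+0+0+1+0+1+0+1+0+1+0+0+0+0+0+0+0+1+0+0+0+1+0+0+0+1+0+0+0+0 mod 2 = 1
  s[1] = (0110011001100110011001100110011)·(0101111110110101001100110110010) mod 2 = 0+1+0+0+0+1+1+0+0+0+1+0+0+1+0+0+0+0+1+0+0+0+1+0+0+1+1+0+0+1+0 mod 2 = 0
  s[2] = (0001111000011110000111100001111)·(0101111110110101001100110110010) mod 2 = 0+0+0+1+1+1+1+0+0+0+0+1+0+1+0+0+0+0+0+1+0+0+1+0+0+0+0+0+0+1+0 mod 2 = 1
  s[3] = (0000000111111110000000011111111)·(0101111110110101001100110110010) mod 2 = 0+0+0+0+0+0+0+1+1+0+1+1+0+1+0+0+0+0+0+0+0+0+0+1+0+1+1+0+0+1+0 mod 2 = 1
  s[4] = (0000000000000001111111111111111)·(0101111110110101001100110110010) mod 2 = 0+0+0+0+0+0+0+0+0+0+0+0+0+0+0+1+0+0+1+1+0+0+1+1+0+1+1+0+0+1+0 mod 2 = 0
Syndrome = 10110
Column 13 of H equals this syndrome → error at bit 13 (1-indexed).
Flip bit 13: 0101111110110101001100110110010 → 0101111110111101001100110110010
Extract data bits at positions {3,5,6,7,9,10,11,12,13,14,15,17,18,19,20,21,22,23,24,25,26,27,28,29,30,31}: 01111011110001100110110010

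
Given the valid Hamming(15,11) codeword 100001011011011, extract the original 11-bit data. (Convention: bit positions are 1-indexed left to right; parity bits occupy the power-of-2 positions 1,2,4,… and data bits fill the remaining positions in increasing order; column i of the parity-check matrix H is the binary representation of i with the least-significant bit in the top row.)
Parity bits occupy power-of-2 positions; data bits are at positions {3,5,6,7,9,10,11,12,13,14,15} (1-indexed).
Extract: c[3]=0 c[5]=0 c[6]=1 c[7]=0 c[9]=1 c[10]=0 c[11]=1 c[12]=1 c[13]=0 c[14]=1 c[15]=1
Data = 00101011011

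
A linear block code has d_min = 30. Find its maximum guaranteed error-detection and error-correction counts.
(a) Detection requires d_min ≥ e+1, so e ≤ d_min − 1 = 29.
(b) Correction requires d_min ≥ 2t+1, so t ≤ ⌊(d_min − 1)/2⌋ = ⌊29/2⌋ = 14.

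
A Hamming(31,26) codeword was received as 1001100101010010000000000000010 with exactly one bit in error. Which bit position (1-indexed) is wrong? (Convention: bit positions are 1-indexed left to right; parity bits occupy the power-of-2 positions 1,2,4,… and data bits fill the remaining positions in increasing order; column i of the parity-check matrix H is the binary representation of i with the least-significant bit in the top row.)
Syndrome s = H · r^T (mod 2), r = 1001100101010010000000000000010:
  s[0] = (1010101010101010101010101010101)·(1001100101010010000000000000010) mod 2 = 1+0+0+0+1+0+0+0+0+0+0+0+0+0+1+0+0+0+0+0+0+0+0+0+0+0+0+0+0+0+0 mod 2 = 1
  s[1] = (0110011001100110011001100110011)·(1001100101010010000000000000010) mod 2 = 0+0+0+0+0+0+0+0+0+1+0+0+0+0+1+0+0+0+0+0+0+0+0+0+0+0+0+0+0+1+0 mod 2 = 1
  s[2] = (0001111000011110000111100001111)·(1001100101010010000000000000010) mod 2 = 0+0+0+1+1+0+0+0+0+0+0+1+0+0+1+0+0+0+0+0+0+0+0+0+0+0+0+0+0+1+0 mod 2 = 1
  s[3] = (0000000111111110000000011111111)·(1001100101010010000000000000010) mod 2 = 0+0+0+0+0+0+0+1+0+1+0+1+0+0+1+0+0+0+0+0+0+0+0+0+0+0+0+0+0+1+0 mod 2 = 1
  s[4] = (0000000000000001111111111111111)·(1001100101010010000000000000010) mod 2 = 0+0+0+0+0+0+0+0+0+0+0+0+0+0+0+0+0+0+0+0+0+0+0+0+0+0+0+0+0+1+0 mod 2 = 1
Syndrome = 11111
Column i of H is the binary representation of i, so the syndrome is the binary index of the flipped bit.
Read s = 11111 with s[0] as LSB: 1·2^0 + 1·2^1 + 1·2^2 + 1·2^3 + 1·2^4 = 31.
Error is at bit position 31.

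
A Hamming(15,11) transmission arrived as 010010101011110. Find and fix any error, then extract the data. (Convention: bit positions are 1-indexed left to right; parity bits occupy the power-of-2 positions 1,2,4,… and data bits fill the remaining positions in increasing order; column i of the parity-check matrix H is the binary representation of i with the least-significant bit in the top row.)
Syndrome s = H · r^T (mod 2), r = 010010101011110:
  s[0] = (101010101010101)·(010010101011110) mod 2 = 0+0+0+0+1+0+1+0+1+0+1+0+1+0+0 mod 2 = 1
  s[1] = (011001100110011)·(010010101011110) mod 2 = 0+1+0+0+0+0+1+0+0+0+1+0+0+1+0 mod 2 = 0
  s[2] = (000111100001111)·(010010101011110) mod 2 = 0+0+0+0+1+0+1+0+0+0+0+1+1+1+0 mod 2 = 1
  s[3] = (000000011111111)·(010010101011110) mod 2 = 0+0+0+0+0+0+0+0+1+0+1+1+1+1+0 mod 2 = 1
Syndrome = 1011
Column 13 of H equals this syndrome → error at bit 13 (1-indexed).
Flip bit 13: 010010101011110 → 010010101011010
Extract data bits at positions {3,5,6,7,9,10,11,12,13,14,15}: 01011011010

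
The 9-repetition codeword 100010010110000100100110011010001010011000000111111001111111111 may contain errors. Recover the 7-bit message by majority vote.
Split into 9-bit blocks and majority-vote each:
  block 1 = 100010010: 3 ones, 6 zeros → 0
  block 2 = 110000100: 3 ones, 6 zeros → 0
  block 3 = 100110011: 5 ones, 4 zeros → 1
  block 4 = 010001010: 3 ones, 6 zeros → 0
  block 5 = 011000000: 2 ones, 7 zeros → 0
  block 6 = 111111001: 7 ones, 2 zeros → 1
  block 7 = 111111111: 9 ones, 0 zeros → 1
Decoded = 0010011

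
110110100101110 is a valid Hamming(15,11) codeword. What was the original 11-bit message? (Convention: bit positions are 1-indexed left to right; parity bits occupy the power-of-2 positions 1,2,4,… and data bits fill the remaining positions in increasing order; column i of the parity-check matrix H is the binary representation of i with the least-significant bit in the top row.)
Parity bits occupy power-of-2 positions; data bits are at positions {3,5,6,7,9,10,11,12,13,14,15} (1-indexed).
Extract: c[3]=0 c[5]=1 c[6]=0 c[7]=1 c[9]=0 c[10]=1 c[11]=0 c[12]=1 c[13]=1 c[14]=1 c[15]=0
Data = 01010101110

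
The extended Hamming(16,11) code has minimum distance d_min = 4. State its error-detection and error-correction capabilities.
Detection only: up to d_min − 1 = 3 errors.
Correction: up to ⌊(d_min − 1)/2⌋ = ⌊3/2⌋ = 1 errors.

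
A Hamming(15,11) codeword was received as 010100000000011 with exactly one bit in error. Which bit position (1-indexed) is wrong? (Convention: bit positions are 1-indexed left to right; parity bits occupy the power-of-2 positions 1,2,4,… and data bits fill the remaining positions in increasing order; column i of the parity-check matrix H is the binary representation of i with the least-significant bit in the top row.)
Syndrome s = H · r^T (mod 2), r = 010100000000011:
  s[0] = (101010101010101)·(010100000000011) mod 2 = 0+0+0+0+0+0+0+0+0+0+0+0+0+0+1 mod 2 = 1
  s[1] = (011001100110011)·(010100000000011) mod 2 = 0+1+0+0+0+0+0+0+0+0+0+0+0+1+1 mod 2 = 1
  s[2] = (000111100001111)·(010100000000011) mod 2 = 0+0+0+1+0+0+0+0+0+0+0+0+0+1+1 mod 2 = 1
  s[3] = (000000011111111)·(010100000000011) mod 2 = 0+0+0+0+0+0+0+0+0+0+0+0+0+1+1 mod 2 = 0
Syndrome = 1110
Column i of H is the binary representation of i, so the syndrome is the binary index of the flipped bit.
Read s = 1110 with s[0] as LSB: 1·2^0 + 1·2^1 + 1·2^2 + 0·2^3 = 7.
Error is at bit position 7.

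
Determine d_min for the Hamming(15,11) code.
d_min = 3 (every single-error-correcting Hamming code has d_min = 3).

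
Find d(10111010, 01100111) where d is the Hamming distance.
XOR = 11011101, count of 1s = 6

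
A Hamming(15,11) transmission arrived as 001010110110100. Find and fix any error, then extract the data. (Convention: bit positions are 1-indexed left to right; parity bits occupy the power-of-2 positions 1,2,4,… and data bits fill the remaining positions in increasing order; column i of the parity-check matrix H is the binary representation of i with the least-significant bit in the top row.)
Syndrome s = H · r^T (mod 2), r = 001010110110100:
  s[0] = (101010101010101)·(001010110110100) mod 2 = 0+0+1+0+1+0+1+0+0+0+1+0+1+0+0 mod 2 = 1
  s[1] = (011001100110011)·(001010110110100) mod 2 = 0+0+1+0+0+0+1+0+0+1+1+0+0+0+0 mod 2 = 0
  s[2] = (000111100001111)·(001010110110100) mod 2 = 0+0+0+0+1+0+1+0+0+0+0+0+1+0+0 mod 2 = 1
  s[3] = (000000011111111)·(001010110110100) mod 2 = 0+0+0+0+0+0+0+1+0+1+1+0+1+0+0 mod 2 = 0
Syndrome = 1010
Column 5 of H equals this syndrome → error at bit 5 (1-indexed).
Flip bit 5: 001010110110100 → 001000110110100
Extract data bits at positions {3,5,6,7,9,10,11,12,13,14,15}: 10010110100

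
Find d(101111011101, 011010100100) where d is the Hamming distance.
XOR = 110101111001, count of 1s = 8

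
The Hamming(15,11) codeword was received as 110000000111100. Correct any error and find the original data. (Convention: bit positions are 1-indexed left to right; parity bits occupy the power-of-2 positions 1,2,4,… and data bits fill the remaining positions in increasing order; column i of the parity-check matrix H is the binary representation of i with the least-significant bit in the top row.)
Syndrome s = H · r^T (mod 2), r = 110000000111100:
  s[0] = (101010101010101)·(110000000111100) mod 2 = 1+0+0+0+0+0+0+0+0+0+1+0+1+0+0 mod 2 = 1
  s[1] = (011001100110011)·(110000000111100) mod 2 = 0+1+0+0+0+0+0+0+0+1+1+0+0+0+0 mod 2 = 1
  s[2] = (000111100001111)·(110000000111100) mod 2 = 0+0+0+0+0+0+0+0+0+0+0+1+1+0+0 mod 2 = 0
  s[3] = (000000011111111)·(110000000111100) mod 2 = 0+0+0+0+0+0+0+0+0+1+1+1+1+0+0 mod 2 = 0
Syndrome = 1100
Column 3 of H equals this syndrome → error at bit 3 (1-indexed).
Flip bit 3: 110000000111100 → 111000000111100
Extract data bits at positions {3,5,6,7,9,10,11,12,13,14,15}: 10000111100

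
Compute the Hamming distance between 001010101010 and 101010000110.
XOR = 100000101100, count of 1s = 4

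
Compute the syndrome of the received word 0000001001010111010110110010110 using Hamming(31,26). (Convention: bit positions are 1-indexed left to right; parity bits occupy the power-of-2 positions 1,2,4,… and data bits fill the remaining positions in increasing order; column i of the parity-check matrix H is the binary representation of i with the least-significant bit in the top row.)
Syndrome s = H · r^T (mod 2), r = 0000001001010111010110110010110:
  s[0] = (1010101010101010101010101010101)·(0000001001010111010110110010110) mod 2 = 0+0+0+0+0+0+1+0+0+0+0+0+0+0+1+0+0+0+0+0+1+0+1+0+0+0+1+0+1+0+0 mod 2 = 0
  s[1] = (0110011001100110011001100110011)·(0000001001010111010110110010110) mod 2 = 0+0+0+0+0+0+1+0+0+1+0+0+0+1+1+0+0+1+0+0+0+0+1+0+0+0+1+0+0+1+0 mod 2 = 0
  s[2] = (0001111000011110000111100001111)·(0000001001010111010110110010110) mod 2 = 0+0+0+0+0+0+1+0+0+0+0+1+0+1+1+0+0+0+0+1+1+0+1+0+0+0+0+0+1+1+0 mod 2 = 1
  s[3] = (0000000111111110000000011111111)·(0000001001010111010110110010110) mod 2 = 0+0+0+0+0+0+0+0+0+1+0+1+0+1+1+0+0+0+0+0+0+0+0+1+0+0+1+0+1+1+0 mod 2 = 0
  s[4] = (0000000000000001111111111111111)·(0000001001010111010110110010110) mod 2 = 0+0+0+0+0+0+0+0+0+0+0+0+0+0+0+1+0+1+0+1+1+0+1+1+0+0+1+0+1+1+0 mod 2 = 1
Syndrome = 00101
Non-zero syndrome: error at position 20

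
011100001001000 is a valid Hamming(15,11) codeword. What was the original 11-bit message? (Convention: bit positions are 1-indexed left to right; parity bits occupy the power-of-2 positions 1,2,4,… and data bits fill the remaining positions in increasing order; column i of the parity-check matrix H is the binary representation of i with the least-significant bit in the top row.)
Parity bits occupy power-of-2 positions; data bits are at positions {3,5,6,7,9,10,11,12,13,14,15} (1-indexed).
Extract: c[3]=1 c[5]=0 c[6]=0 c[7]=0 c[9]=1 c[10]=0 c[11]=0 c[12]=1 c[13]=0 c[14]=0 c[15]=0
Data = 10001001000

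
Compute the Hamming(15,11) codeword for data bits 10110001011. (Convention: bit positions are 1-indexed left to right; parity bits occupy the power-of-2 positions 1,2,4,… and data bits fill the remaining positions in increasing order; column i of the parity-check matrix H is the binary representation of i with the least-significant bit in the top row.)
Codeword c = d · G (mod 2), d = 10110001011:
  c[0] = d·G[:,0] = (10110001011)·(11011010101) mod 2 = 1+0+0+1+0+0+0+0+0+0+1 mod 2 = 1
  c[1] = d·G[:,1] = (10110001011)·(10110110011) mod 2 = 1+0+1+1+0+0+0+0+0+1+1 mod 2 = 1
  c[2] = d·G[:,2] = (10110001011)·(10000000000) mod 2 = 1+0+0+0+0+0+0+0+0+0+0 mod 2 = 1
  c[3] = d·G[:,3] = (10110001011)·(01110001111) mod 2 = 0+0+1+1+0+0+0+1+0+1+1 mod 2 = 1
  c[4] = d·G[:,4] = (10110001011)·(01000000000) mod 2 = 0+0+0+0+0+0+0+0+0+0+0 mod 2 = 0
  c[5] = d·G[:,5] = (10110001011)·(00100000000) mod 2 = 0+0+1+0+0+0+0+0+0+0+0 mod 2 = 1
  c[6] = d·G[:,6] = (10110001011)·(00010000000) mod 2 = 0+0+0+1+0+0+0+0+0+0+0 mod 2 = 1
  c[7] = d·G[:,7] = (10110001011)·(00001111111) mod 2 = 0+0+0+0+0+0+0+1+0+1+1 mod 2 = 1
  c[8] = d·G[:,8] = (10110001011)·(00001000000) mod 2 = 0+0+0+0+0+0+0+0+0+0+0 mod 2 = 0
  c[9] = d·G[:,9] = (10110001011)·(00000100000) mod 2 = 0+0+0+0+0+0+0+0+0+0+0 mod 2 = 0
  c[10] = d·G[:,10] = (10110001011)·(00000010000) mod 2 = 0+0+0+0+0+0+0+0+0+0+0 mod 2 = 0
  c[11] = d·G[:,11] = (10110001011)·(00000001000) mod 2 = 0+0+0+0+0+0+0+1+0+0+0 mod 2 = 1
  c[12] = d·G[:,12] = (10110001011)·(00000000100) mod 2 = 0+0+0+0+0+0+0+0+0+0+0 mod 2 = 0
  c[13] = d·G[:,13] = (10110001011)·(00000000010) mod 2 = 0+0+0+0+0+0+0+0+0+1+0 mod 2 = 1
  c[14] = d·G[:,14] = (10110001011)·(00000000001) mod 2 = 0+0+0+0+0+0+0+0+0+0+1 mod 2 = 1
Codeword = 111101110001011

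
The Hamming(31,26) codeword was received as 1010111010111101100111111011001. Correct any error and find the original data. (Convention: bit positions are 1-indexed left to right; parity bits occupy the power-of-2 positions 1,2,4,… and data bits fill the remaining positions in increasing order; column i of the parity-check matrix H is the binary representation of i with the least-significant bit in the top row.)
Syndrome s = H · r^T (mod 2), r = 1010111010111101100111111011001:
  s[0] = (1010101010101010101010101010101)·(1010111010111101100111111011001) mod 2 = 1+0+1+0+1+0+1+0+1+0+1+0+1+0+0+0+1+0+0+0+1+0+1+0+1+0+1+0+0+0+1 mod 2 = 1
  s[1] = (0110011001100110011001100110011)·(1010111010111101100111111011001) mod 2 = 0+0+1+0+0+1+1+0+0+0+1+0+0+1+0+0+0+0+0+0+0+1+1+0+0+0+1+0+0+0+1 mod 2 = 1
  s[2] = (0001111000011110000111100001111)·(1010111010111101100111111011001) mod 2 = 0+0+0+0+1+1+1+0+0+0+0+1+1+1+0+0+0+0+0+1+1+1+1+0+0+0+0+1+0+0+1 mod 2 = 0
  s[3] = (0000000111111110000000011111111)·(1010111010111101100111111011001) mod 2 = 0+0+0+0+0+0+0+0+1+0+1+1+1+1+0+0+0+0+0+0+0+0+0+1+1+0+1+1+0+0+1 mod 2 = 0
  s[4] = (0000000000000001111111111111111)·(1010111010111101100111111011001) mod 2 = 0+0+0+0+0+0+0+0+0+0+0+0+0+0+0+1+1+0+0+1+1+1+1+1+1+0+1+1+0+0+1 mod 2 = 1
Syndrome = 11001
Column 19 of H equals this syndrome → error at bit 19 (1-indexed).
Flip bit 19: 1010111010111101100111111011001 → 1010111010111101101111111011001
Extract data bits at positions {3,5,6,7,9,10,11,12,13,14,15,17,18,19,20,21,22,23,24,25,26,27,28,29,30,31}: 11111011110101111111011001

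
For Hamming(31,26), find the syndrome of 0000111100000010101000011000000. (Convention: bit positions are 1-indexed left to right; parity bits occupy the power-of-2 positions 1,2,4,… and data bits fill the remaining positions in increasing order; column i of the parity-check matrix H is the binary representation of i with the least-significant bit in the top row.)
Syndrome s = H · r^T (mod 2), r = 0000111100000010101000011000000:
  s[0] = (1010101010101010101010101010101)·(0000111100000010101000011000000) mod 2 = 0+0+0+0+1+0+1+0+0+0+0+0+0+0+1+0+1+0+1+0+0+0+0+0+1+0+0+0+0+0+0 mod 2 = 0
  s[1] = (0110011001100110011001100110011)·(0000111100000010101000011000000) mod 2 = 0+0+0+0+0+1+1+0+0+0+0+0+0+0+1+0+0+0+1+0+0+0+0+0+0+0+0+0+0+0+0 mod 2 = 0
  s[2] = (0001111000011110000111100001111)·(0000111100000010101000011000000) mod 2 = 0+0+0+0+1+1+1+0+0+0+0+0+0+0+1+0+0+0+0+0+0+0+0+0+0+0+0+0+0+0+0 mod 2 = 0
  s[3] = (0000000111111110000000011111111)·(0000111100000010101000011000000) mod 2 = 0+0+0+0+0+0+0+1+0+0+0+0+0+0+1+0+0+0+0+0+0+0+0+1+1+0+0+0+0+0+0 mod 2 = 0
  s[4] = (0000000000000001111111111111111)·(0000111100000010101000011000000) mod 2 = 0+0+0+0+0+0+0+0+0+0+0+0+0+0+0+0+1+0+1+0+0+0+0+1+1+0+0+0+0+0+0 mod 2 = 0
Syndrome = 00000
s = 0: no error detected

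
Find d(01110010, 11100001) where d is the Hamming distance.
XOR = 10010011, count of 1s = 4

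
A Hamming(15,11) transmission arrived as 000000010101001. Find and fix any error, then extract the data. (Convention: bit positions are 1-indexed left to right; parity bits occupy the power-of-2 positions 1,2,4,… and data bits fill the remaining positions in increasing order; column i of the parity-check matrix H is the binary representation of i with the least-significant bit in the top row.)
Syndrome s = H · r^T (mod 2), r = 000000010101001:
  s[0] = (101010101010101)·(000000010101001) mod 2 = 0+0+0+0+0+0+0+0+0+0+0+0+0+0+1 mod 2 = 1
  s[1] = (011001100110011)·(000000010101001) mod 2 = 0+0+0+0+0+0+0+0+0+1+0+0+0+0+1 mod 2 = 0
  s[2] = (000111100001111)·(000000010101001) mod 2 = 0+0+0+0+0+0+0+0+0+0+0+1+0+0+1 mod 2 = 0
  s[3] = (000000011111111)·(000000010101001) mod 2 = 0+0+0+0+0+0+0+1+0+1+0+1+0+0+1 mod 2 = 0
Syndrome = 1000
Column 1 of H equals this syndrome → error at bit 1 (1-indexed).
Flip bit 1: 000000010101001 → 100000010101001
Extract data bits at positions {3,5,6,7,9,10,11,12,13,14,15}: 00000101001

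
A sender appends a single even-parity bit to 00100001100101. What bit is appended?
Sum of data bits: 0+0+1+0+0+0+0+1+1+0+0+1+0+1 = 5.
5 mod 2 = 1, so parity bit = 1.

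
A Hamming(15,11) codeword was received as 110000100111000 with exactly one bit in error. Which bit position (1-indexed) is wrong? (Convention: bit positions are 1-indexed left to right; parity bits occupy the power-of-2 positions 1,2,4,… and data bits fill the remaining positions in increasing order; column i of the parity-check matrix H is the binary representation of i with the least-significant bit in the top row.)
Syndrome s = H · r^T (mod 2), r = 110000100111000:
  s[0] = (101010101010101)·(110000100111000) mod 2 = 1+0+0+0+0+0+1+0+0+0+1+0+0+0+0 mod 2 = 1
  s[1] = (011001100110011)·(110000100111000) mod 2 = 0+1+0+0+0+0+1+0+0+1+1+0+0+0+0 mod 2 = 0
  s[2] = (000111100001111)·(110000100111000) mod 2 = 0+0+0+0+0+0+1+0+0+0+0+1+0+0+0 mod 2 = 0
  s[3] = (000000011111111)·(110000100111000) mod 2 = 0+0+0+0+0+0+0+0+0+1+1+1+0+0+0 mod 2 = 1
Syndrome = 1001
Column i of H is the binary representation of i, so the syndrome is the binary index of the flipped bit.
Read s = 1001 with s[0] as LSB: 1·2^0 + 0·2^1 + 0·2^2 + 1·2^3 = 9.
Error is at bit position 9.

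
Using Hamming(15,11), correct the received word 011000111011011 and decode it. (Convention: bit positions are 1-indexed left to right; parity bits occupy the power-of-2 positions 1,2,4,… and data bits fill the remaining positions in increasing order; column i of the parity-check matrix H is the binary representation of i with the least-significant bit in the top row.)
Syndrome s = H · r^T (mod 2), r = 011000111011011:
  s[0] = (101010101010101)·(011000111011011) mod 2 = 0+0+1+0+0+0+1+0+1+0+1+0+0+0+1 mod 2 = 1
  s[1] = (011001100110011)·(011000111011011) mod 2 = 0+1+1+0+0+0+1+0+0+0+1+0+0+1+1 mod 2 = 0
  s[2] = (000111100001111)·(011000111011011) mod 2 = 0+0+0+0+0+0+1+0+0+0+0+1+0+1+1 mod 2 = 0
  s[3] = (000000011111111)·(011000111011011) mod 2 = 0+0+0+0+0+0+0+1+1+0+1+1+0+1+1 mod 2 = 0
Syndrome = 1000
Column 1 of H equals this syndrome → error at bit 1 (1-indexed).
Flip bit 1: 011000111011011 → 111000111011011
Extract data bits at positions {3,5,6,7,9,10,11,12,13,14,15}: 10011011011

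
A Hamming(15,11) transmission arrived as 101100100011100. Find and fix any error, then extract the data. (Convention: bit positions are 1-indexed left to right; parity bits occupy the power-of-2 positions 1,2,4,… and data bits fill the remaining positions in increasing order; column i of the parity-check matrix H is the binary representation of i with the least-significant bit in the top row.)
Syndrome s = H · r^T (mod 2), r = 101100100011100:
  s[0] = (101010101010101)·(101100100011100) mod 2 = 1+0+1+0+0+0+1+0+0+0+1+0+1+0+0 mod 2 = 1
  s[1] = (011001100110011)·(101100100011100) mod 2 = 0+0+1+0+0+0+1+0+0+0+1+0+0+0+0 mod 2 = 1
  s[2] = (000111100001111)·(101100100011100) mod 2 = 0+0+0+1+0+0+1+0+0+0+0+1+1+0+0 mod 2 = 0
  s[3] = (000000011111111)·(101100100011100) mod 2 = 0+0+0+0+0+0+0+0+0+0+1+1+1+0+0 mod 2 = 1
Syndrome = 1101
Column 11 of H equals this syndrome → error at bit 11 (1-indexed).
Flip bit 11: 101100100011100 → 101100100001100
Extract data bits at positions {3,5,6,7,9,10,11,12,13,14,15}: 10010001100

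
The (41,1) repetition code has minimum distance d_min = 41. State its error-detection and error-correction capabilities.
Detection only: up to d_min − 1 = 40 errors.
Correction: up to ⌊(d_min − 1)/2⌋ = ⌊40/2⌋ = 20 errors.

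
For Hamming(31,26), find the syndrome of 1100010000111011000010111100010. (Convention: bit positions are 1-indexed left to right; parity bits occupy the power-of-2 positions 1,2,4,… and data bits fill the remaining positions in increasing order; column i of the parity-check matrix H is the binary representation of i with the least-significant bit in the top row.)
Syndrome s = H · r^T (mod 2), r = 1100010000111011000010111100010:
  s[0] = (1010101010101010101010101010101)·(1100010000111011000010111100010) mod 2 = 1+0+0+0+0+0+0+0+0+0+1+0+1+0+1+0+0+0+0+0+1+0+1+0+1+0+0+0+0+0+0 mod 2 = 1
  s[1] = (0110011001100110011001100110011)·(1100010000111011000010111100010) mod 2 = 0+1+0+0+0+1+0+0+0+0+1+0+0+0+1+0+0+0+0+0+0+0+1+0+0+1+0+0+0+1+0 mod 2 = 1
  s[2] = (0001111000011110000111100001111)·(1100010000111011000010111100010) mod 2 = 0+0+0+0+0+1+0+0+0+0+0+1+1+0+1+0+0+0+0+0+1+0+1+0+0+0+0+0+0+1+0 mod 2 = 1
  s[3] = (0000000111111110000000011111111)·(1100010000111011000010111100010) mod 2 = 0+0+0+0+0+0+0+0+0+0+1+1+1+0+1+0+0+0+0+0+0+0+0+1+1+1+0+0+0+1+0 mod 2 = 0
  s[4] = (0000000000000001111111111111111)·(1100010000111011000010111100010) mod 2 = 0+0+0+0+0+0+0+0+0+0+0+0+0+0+0+1+0+0+0+0+1+0+1+1+1+1+0+0+0+1+0 mod 2 = 1
Syndrome = 11101
Non-zero syndrome: error at position 23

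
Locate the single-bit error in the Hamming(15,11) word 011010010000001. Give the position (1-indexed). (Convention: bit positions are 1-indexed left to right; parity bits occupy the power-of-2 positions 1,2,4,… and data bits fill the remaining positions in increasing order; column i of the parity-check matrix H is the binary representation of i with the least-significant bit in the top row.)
Syndrome s = H · r^T (mod 2), r = 011010010000001:
  s[0] = (101010101010101)·(011010010000001) mod 2 = 0+0+1+0+1+0+0+0+0+0+0+0+0+0+1 mod 2 = 1
  s[1] = (011001100110011)·(011010010000001) mod 2 = 0+1+1+0+0+0+0+0+0+0+0+0+0+0+1 mod 2 = 1
  s[2] = (000111100001111)·(011010010000001) mod 2 = 0+0+0+0+1+0+0+0+0+0+0+0+0+0+1 mod 2 = 0
  s[3] = (000000011111111)·(011010010000001) mod 2 = 0+0+0+0+0+0+0+1+0+0+0+0+0+0+1 mod 2 = 0
Syndrome = 1100
Column i of H is the binary representation of i, so the syndrome is the binary index of the flipped bit.
Read s = 1100 with s[0] as LSB: 1·2^0 + 1·2^1 + 0·2^2 + 0·2^3 = 3.
Error is at bit position 3.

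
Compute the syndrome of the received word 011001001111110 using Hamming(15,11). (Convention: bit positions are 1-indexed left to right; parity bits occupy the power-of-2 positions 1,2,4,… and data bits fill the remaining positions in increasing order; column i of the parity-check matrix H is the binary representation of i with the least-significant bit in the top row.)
Syndrome s = H · r^T (mod 2), r = 011001001111110:
  s[0] = (101010101010101)·(011001001111110) mod 2 = 0+0+1+0+0+0+0+0+1+0+1+0+1+0+0 mod 2 = 0
  s[1] = (011001100110011)·(011001001111110) mod 2 = 0+1+1+0+0+1+0+0+0+1+1+0+0+1+0 mod 2 = 0
  s[2] = (000111100001111)·(011001001111110) mod 2 = 0+0+0+0+0+1+0+0+0+0+0+1+1+1+0 mod 2 = 0
  s[3] = (000000011111111)·(011001001111110) mod 2 = 0+0+0+0+0+0+0+0+1+1+1+1+1+1+0 mod 2 = 0
Syndrome = 0000
s = 0: no error detected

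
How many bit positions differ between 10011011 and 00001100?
XOR = 10010111, count of 1s = 5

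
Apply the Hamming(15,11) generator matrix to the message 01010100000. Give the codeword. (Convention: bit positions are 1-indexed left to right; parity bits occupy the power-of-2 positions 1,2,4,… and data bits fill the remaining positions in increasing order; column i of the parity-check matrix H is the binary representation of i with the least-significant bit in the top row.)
Codeword c = d · G (mod 2), d = 01010100000:
  c[0] = d·G[:,0] = (01010100000)·(11011010101) mod 2 = 0+1+0+1+0+0+0+0+0+0+0 mod 2 = 0
  c[1] = d·G[:,1] = (01010100000)·(10110110011) mod 2 = 0+0+0+1+0+1+0+0+0+0+0 mod 2 = 0
  c[2] = d·G[:,2] = (01010100000)·(10000000000) mod 2 = 0+0+0+0+0+0+0+0+0+0+0 mod 2 = 0
  c[3] = d·G[:,3] = (01010100000)·(01110001111) mod 2 = 0+1+0+1+0+0+0+0+0+0+0 mod 2 = 0
  c[4] = d·G[:,4] = (01010100000)·(01000000000) mod 2 = 0+1+0+0+0+0+0+0+0+0+0 mod 2 = 1
  c[5] = d·G[:,5] = (01010100000)·(00100000000) mod 2 = 0+0+0+0+0+0+0+0+0+0+0 mod 2 = 0
  c[6] = d·G[:,6] = (01010100000)·(00010000000) mod 2 = 0+0+0+1+0+0+0+0+0+0+0 mod 2 = 1
  c[7] = d·G[:,7] = (01010100000)·(00001111111) mod 2 = 0+0+0+0+0+1+0+0+0+0+0 mod 2 = 1
  c[8] = d·G[:,8] = (01010100000)·(00001000000) mod 2 = 0+0+0+0+0+0+0+0+0+0+0 mod 2 = 0
  c[9] = d·G[:,9] = (01010100000)·(00000100000) mod 2 = 0+0+0+0+0+1+0+0+0+0+0 mod 2 = 1
  c[10] = d·G[:,10] = (01010100000)·(00000010000) mod 2 = 0+0+0+0+0+0+0+0+0+0+0 mod 2 = 0
  c[11] = d·G[:,11] = (01010100000)·(00000001000) mod 2 = 0+0+0+0+0+0+0+0+0+0+0 mod 2 = 0
  c[12] = d·G[:,12] = (01010100000)·(00000000100) mod 2 = 0+0+0+0+0+0+0+0+0+0+0 mod 2 = 0
  c[13] = d·G[:,13] = (01010100000)·(00000000010) mod 2 = 0+0+0+0+0+0+0+0+0+0+0 mod 2 = 0
  c[14] = d·G[:,14] = (01010100000)·(00000000001) mod 2 = 0+0+0+0+0+0+0+0+0+0+0 mod 2 = 0
Codeword = 000010110100000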